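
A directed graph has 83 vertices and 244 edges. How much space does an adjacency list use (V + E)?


Adjacency list: one list head per vertex + one entry per edge
Vertex heads: 83
Edge entries: 244
Total = 83 + 244 = 327


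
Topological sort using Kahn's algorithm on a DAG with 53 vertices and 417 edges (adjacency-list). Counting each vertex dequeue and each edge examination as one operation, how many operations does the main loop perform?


Kahn's algorithm:
  1. Compute in-degrees: O(V + E)
  2. Process queue: each vertex dequeued once (O(V))
     each edge examined once (O(E))
Total = V + E = 53 + 417 = 470


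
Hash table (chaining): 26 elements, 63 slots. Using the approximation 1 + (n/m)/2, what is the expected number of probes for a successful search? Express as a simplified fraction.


Computing expected probes:
alpha = 26/63
= 1 + alpha/2
= 1 + 26/(2*63)
= (2*63 + 26) / (2*63)
= 152/126 = 76/63


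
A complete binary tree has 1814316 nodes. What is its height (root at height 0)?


In a complete binary tree, level k holds nodes 2^k .. 2^(k+1)-1 (1-indexed).
Height = floor(log2(n)) = floor(log2(1814316)) = 20
Check: 2^20 = 1048576 <= 1814316 < 2097152 = 2^21


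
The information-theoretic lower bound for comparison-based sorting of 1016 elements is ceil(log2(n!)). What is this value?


A binary decision tree of height h has at most 2^h leaves and needs at least n! of them, so h >= ceil(log2(n!)).
1016! is far too large to multiply out, so use Stirling's series:
  ln(n!) ~ n ln n - n + (1/2) ln(2 pi n) + 1/(12n)  (error below 1/(360 n^3), negligible here)
  ln(1016) = 6.9236286
  n ln n = 1016 * 6.9236286 = 7034.4067
  (1/2) ln(2 pi * 1016) = (1/2) ln(6383.7163) = 4.3808
  1/(12*1016) = 0.0001
  ln(1016!) ~ 7034.4067 - 1016 + 4.3808 + 0.0001 = 6022.7876
Convert to base 2: log2(1016!) = 6022.7876 / ln 2 = 6022.7876 / 0.69314718 = 8689.0458
ceil(8689.0458) = 8690


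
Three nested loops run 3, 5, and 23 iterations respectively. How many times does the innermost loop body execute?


Loop 1 (outermost): 3 iterations
Loop 2 (middle): 5 iterations per outer
Loop 3 (innermost): 23 iterations per middle
Total = 3 * 5 * 23 = 345


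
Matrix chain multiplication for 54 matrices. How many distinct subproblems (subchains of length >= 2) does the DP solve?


Subproblems are indexed by (i, j) where i < j.
Number of such pairs = n*(n-1)/2
= 54 * 53 / 2
= 1431


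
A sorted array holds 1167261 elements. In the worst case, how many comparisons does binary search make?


Halving sequence: 1167261 -> 583630 -> 291815 -> 145907 -> 72953 -> 36476 -> 18238 -> 9119 -> 4559 -> 2279 -> 1139 -> 569 -> 284 -> 142 -> 71 -> 35 -> 17 -> 8 -> 4 -> 2 -> 1
Number of halvings = 20
Max comparisons = 20 + 1 = 21


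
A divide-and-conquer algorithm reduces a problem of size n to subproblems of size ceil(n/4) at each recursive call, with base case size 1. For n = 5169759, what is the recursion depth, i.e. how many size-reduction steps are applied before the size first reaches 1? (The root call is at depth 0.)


Each step divides the size by 4 (rounding up); after k steps the size is ceil(n/4^k), which equals 1 exactly when 4^k >= n.
So the depth is the smallest k with 4^k >= 5169759, i.e. ceil(log_4(5169759)).
4^11 = 4194304 < 5169759 <= 16777216 = 4^12
Recursion depth = 12


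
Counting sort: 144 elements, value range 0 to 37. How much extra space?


n = 144 (output array)
k = 38 (count array for 38 distinct values)
Extra space = 144 + 38 = 182


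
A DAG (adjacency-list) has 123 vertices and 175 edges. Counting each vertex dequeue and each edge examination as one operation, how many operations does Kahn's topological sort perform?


V = 123 (vertex processing)
E = 175 (edge processing)
V + E = 123 + 175 = 298


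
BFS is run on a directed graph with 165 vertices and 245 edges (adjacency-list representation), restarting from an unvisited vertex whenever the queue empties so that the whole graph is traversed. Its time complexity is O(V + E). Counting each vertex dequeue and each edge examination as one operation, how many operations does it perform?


A full BFS traversal dequeues each vertex exactly once and examines each directed edge exactly once.
V = 165 (vertex processing cost)
E = 245 (edge examination cost)
Total operations proportional to V + E = 165 + 245 = 410


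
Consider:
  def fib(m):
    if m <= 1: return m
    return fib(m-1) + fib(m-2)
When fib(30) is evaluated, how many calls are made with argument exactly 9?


Let N(m) = number of times fib(m) is called while evaluating fib(30).
N(30) = 1 (the initial call).
N(29) = 1 (only fib(30) calls it).
For 1 <= m <= 28: fib(m) is called by fib(m+1) and fib(m+2), so
  N(m) = N(m+1) + N(m+2).
fib(0) is called only by fib(2), so N(0) = N(2).
Walk down from m=30:
  N(30)=1, N(29)=1, N(28)=2, N(27)=3, N(26)=5, N(25)=8, N(24)=13, N(23)=21, N(22)=34, N(21)=55, N(20)=89, N(19)=144, N(18)=233, N(17)=377, N(16)=610, N(15)=987, N(14)=1597, N(13)=2584, N(12)=4181, N(11)=6765, N(10)=10946, N(9)=17711
N(9) = 17711


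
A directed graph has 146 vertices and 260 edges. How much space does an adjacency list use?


Adjacency list: one list head per vertex + one entry per edge
Vertex heads: 146
Edge entries: 260
Total = 146 + 260 = 406


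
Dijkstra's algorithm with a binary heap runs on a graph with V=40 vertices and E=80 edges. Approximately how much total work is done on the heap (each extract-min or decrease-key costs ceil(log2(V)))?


Dijkstra with a binary heap: each vertex is extracted once, each edge may relax once.
Each heap operation costs O(log V).
V + E = 40 + 80 = 120
ceil(log2(40)) = 6 (since 2^5 = 32 < 40 <= 64 = 2^6)
Total heap work = (V+E) * ceil(log2(V)) = 120 * 6 = 720


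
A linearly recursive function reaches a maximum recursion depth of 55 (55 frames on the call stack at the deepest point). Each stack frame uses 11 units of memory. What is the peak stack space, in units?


Maximum recursion depth = 55 frames
Memory per frame = 11 units
Total stack space = depth * frame_size
= 55 * 11 = 605


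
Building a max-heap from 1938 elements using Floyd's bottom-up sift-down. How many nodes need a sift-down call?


In a heap of 1938 elements (0-indexed array):
  Last element index: 1937
  Parent of last element: floor((1937 - 1) / 2) = 968
  Internal nodes: indices 0 to 968
  Count = floor(1938/2) = 969


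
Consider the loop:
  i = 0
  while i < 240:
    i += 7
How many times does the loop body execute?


Starting at i = 0, each iteration adds 7.
Iterations until i >= 240:
  Iteration 1: i = 0 -> i = 7
  Iteration 2: i = 7 -> i = 14
  Iteration 3: i = 14 -> i = 21
  Iteration 4: i = 21 -> i = 28
  Iteration 5: i = 28 -> i = 35
  Iteration 6: i = 35 -> i = 42
  Iteration 7: i = 42 -> i = 49
  Iteration 8: i = 49 -> i = 56
  ... continuing ...
Total iterations = ceil(240/7) = 35


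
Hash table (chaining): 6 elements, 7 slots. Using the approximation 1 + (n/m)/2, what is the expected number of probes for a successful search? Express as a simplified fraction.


Computing expected probes:
alpha = 6/7
= 1 + alpha/2
= 1 + 6/(2*7)
= (2*7 + 6) / (2*7)
= 20/14 = 10/7


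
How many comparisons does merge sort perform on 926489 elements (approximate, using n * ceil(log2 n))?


Recursion depth: ceil(log2(926489)) = 20
Each recursion level merges n = 926489 elements
Total = 926489 * 20 = 18529780


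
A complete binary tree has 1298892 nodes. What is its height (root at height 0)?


In a complete binary tree, level k holds nodes 2^k .. 2^(k+1)-1 (1-indexed).
Height = floor(log2(n)) = floor(log2(1298892)) = 20
Check: 2^20 = 1048576 <= 1298892 < 2097152 = 2^21


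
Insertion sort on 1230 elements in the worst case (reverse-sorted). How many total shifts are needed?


In the worst case (reverse-sorted), each element shifts past all previous:
  Element 1: 1 shifts
  Element 2: 2 shifts
  Element 3: 3 shifts
  Element 4: 4 shifts
  Element 5: 5 shifts
  ...
  Element 1229: 1229 shifts
Total = 1 + 2 + ... + 1229
= 1230*(1230-1)/2 = 755835


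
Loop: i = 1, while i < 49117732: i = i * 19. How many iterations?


i multiplies by 19 each step:
i = 1 -> 19 -> 361 -> 6859 -> 130321 -> 2476099 -> 47045881 -> 893871739 (stop)
Iterations = ceil(log_19(49117732)) = 7


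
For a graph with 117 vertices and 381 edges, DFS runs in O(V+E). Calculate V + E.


A full DFS traversal visits each vertex once and examines each edge once.
V = 117
E = 381
Sum = 117 + 381 = 498


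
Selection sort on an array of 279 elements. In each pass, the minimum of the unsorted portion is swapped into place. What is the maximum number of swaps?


Selection sort performs one swap per pass:
  Pass 1: find min in positions 0 to 278, swap with position 0
  Pass 2: find min in positions 1 to 278, swap with position 1
  Pass 3: find min in positions 2 to 278, swap with position 2
  Pass 4: find min in positions 3 to 278, swap with position 3
  Pass 5: find min in positions 4 to 278, swap with position 4
  ... (273 more passes)
Total passes (and swaps) = n - 1 = 279 - 1 = 278


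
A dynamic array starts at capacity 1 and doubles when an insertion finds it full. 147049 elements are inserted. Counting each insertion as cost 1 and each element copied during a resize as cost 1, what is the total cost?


n = 147049
Insertion costs: 147049
Resizes copy 1, 2, 4, ... up to the largest power of 2 that is <= n-1 = 147048, i.e. 131072.
Copy costs = 1 + 2 + 4 + 8 + 16 + 32 + 64 + 128 + 256 + 512 + 1024 + 2048 + 4096 + 8192 + 16384 + 32768 + 65536 + 131072 = 262143
Total = 147049 + 262143 = 409192


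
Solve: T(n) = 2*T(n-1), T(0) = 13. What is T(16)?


Unrolling:
T(16) = 2*T(15) = 2^2*T(14) = ... = 2^16*T(0)
= 2^16 * 13
= 65536 * 13 = 851968


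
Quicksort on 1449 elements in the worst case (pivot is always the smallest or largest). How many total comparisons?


In the worst case, each partition step picks the worst pivot:
  Partition 1: 1448 comparisons (n-1 elements to compare)
  Partition 2: 1447 comparisons
  Partition 3: 1446 comparisons
  Partition 4: 1445 comparisons
  Partition 5: 1444 comparisons
  ...
  Last partition: 0 comparisons
Total = (n-1) + (n-2) + ... + 1 + 0 = n*(n-1)/2
= 1449*1448/2 = 1049076


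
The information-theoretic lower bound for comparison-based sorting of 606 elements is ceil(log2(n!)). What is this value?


A binary decision tree of height h has at most 2^h leaves and needs at least n! of them, so h >= ceil(log2(n!)).
606! is far too large to multiply out, so use Stirling's series:
  ln(n!) ~ n ln n - n + (1/2) ln(2 pi n) + 1/(12n)  (error below 1/(360 n^3), negligible here)
  ln(606) = 6.4068800
  n ln n = 606 * 6.4068800 = 3882.5693
  (1/2) ln(2 pi * 606) = (1/2) ln(3807.6103) = 4.1224
  1/(12*606) = 0.0001
  ln(606!) ~ 3882.5693 - 606 + 4.1224 + 0.0001 = 3280.6918
Convert to base 2: log2(606!) = 3280.6918 / ln 2 = 3280.6918 / 0.69314718 = 4733.0378
ceil(4733.0378) = 4734


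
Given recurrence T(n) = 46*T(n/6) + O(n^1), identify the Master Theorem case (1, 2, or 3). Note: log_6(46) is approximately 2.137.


Master Theorem parameters: a=46, b=6, c=1
log_b(a) = 2.137
Compare b^c with a: 6^1 = 6 < 46, so c < log_b(a).
Comparing c=1 vs log_b(a)=2.137:
1 < 2.137 => Case 1
Result: T(n) = O(n^(log_6 46)) ~ O(n^2.137)
Master Theorem case = 1


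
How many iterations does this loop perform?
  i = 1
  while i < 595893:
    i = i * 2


The loop variable doubles each iteration:
i = 1 -> 2 -> 4 -> 8 -> 16 -> 32 -> 64 -> 128 -> 256 -> 512 -> 1024 -> 2048 -> 4096 -> 8192 -> 16384 -> 32768 -> 65536 -> 131072 -> 262144 -> 524288 -> 1048576 (stop, 1048576 >= 595893)
Number of doublings = ceil(log2(595893)) = 20


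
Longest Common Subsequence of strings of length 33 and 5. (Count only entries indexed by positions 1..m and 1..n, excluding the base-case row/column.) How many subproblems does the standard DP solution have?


DP table indexed by positions in both strings.
First string: 33 positions
Second string: 5 positions
Total = 33 * 5 = 165


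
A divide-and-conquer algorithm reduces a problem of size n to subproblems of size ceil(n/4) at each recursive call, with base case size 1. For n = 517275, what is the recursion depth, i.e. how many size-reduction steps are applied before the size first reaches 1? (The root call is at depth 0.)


Each step divides the size by 4 (rounding up); after k steps the size is ceil(n/4^k), which equals 1 exactly when 4^k >= n.
So the depth is the smallest k with 4^k >= 517275, i.e. ceil(log_4(517275)).
4^9 = 262144 < 517275 <= 1048576 = 4^10
Recursion depth = 10


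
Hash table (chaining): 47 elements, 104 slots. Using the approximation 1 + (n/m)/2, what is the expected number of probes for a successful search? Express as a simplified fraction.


Computing expected probes:
alpha = 47/104
= 1 + alpha/2
= 1 + 47/(2*104)
= (2*104 + 47) / (2*104)
= 255/208


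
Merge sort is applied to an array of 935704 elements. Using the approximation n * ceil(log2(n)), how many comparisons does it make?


Merge sort divides the array into halves recursively.
Number of levels = ceil(log2(935704)) = 20
At each level, approximately n = 935704 comparisons are needed for merging.
Total comparisons ~ n * ceil(log2(n)) = 935704 * 20 = 18714080


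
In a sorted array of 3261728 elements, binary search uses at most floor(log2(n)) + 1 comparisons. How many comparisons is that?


Halving sequence: 3261728 -> 1630864 -> 815432 -> 407716 -> 203858 -> 101929 -> 50964 -> 25482 -> 12741 -> 6370 -> 3185 -> 1592 -> 796 -> 398 -> 199 -> 99 -> 49 -> 24 -> 12 -> 6 -> 3 -> 1
Number of halvings = 21
Max comparisons = 21 + 1 = 22


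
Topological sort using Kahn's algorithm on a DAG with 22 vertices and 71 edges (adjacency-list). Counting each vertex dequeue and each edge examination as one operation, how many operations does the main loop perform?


Kahn's algorithm:
  1. Compute in-degrees: O(V + E)
  2. Process queue: each vertex dequeued once (O(V))
     each edge examined once (O(E))
Total = V + E = 22 + 71 = 93


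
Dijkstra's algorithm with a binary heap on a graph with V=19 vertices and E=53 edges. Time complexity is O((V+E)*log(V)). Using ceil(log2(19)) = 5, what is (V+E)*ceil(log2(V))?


Dijkstra with a binary heap: each vertex is extracted once, each edge may relax once.
Each heap operation costs O(log V).
V + E = 19 + 53 = 72
ceil(log2(19)) = 5 (since 2^4 = 16 < 19 <= 32 = 2^5)
Total heap work = (V+E) * ceil(log2(V)) = 72 * 5 = 360


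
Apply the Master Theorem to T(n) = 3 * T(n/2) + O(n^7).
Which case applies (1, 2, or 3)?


The Master Theorem: T(n) = a*T(n/b) + O(n^c)
  a = 3, b = 2, c = 7
log_b(a) = log_2(3) ~ 1.585
Compare b^c with a: 2^7 = 128 > 3, so c > log_b(a).
Since c > log_b(a), Case 3 applies.
T(n) = O(n^7)
Master Theorem case = 3


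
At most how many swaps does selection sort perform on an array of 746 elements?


Each of the 745 passes places one element in its final position.
Pass 1: swap minimum into position 0
Pass 2: swap minimum of remaining into position 1
...
Pass 745: last two elements, one swap
Maximum swaps = 746 - 1 = 745


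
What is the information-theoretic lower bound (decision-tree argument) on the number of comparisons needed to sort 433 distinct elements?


A binary decision tree of height h has at most 2^h leaves and needs at least n! of them, so h >= ceil(log2(n!)).
433! is far too large to multiply out, so use Stirling's series:
  ln(n!) ~ n ln n - n + (1/2) ln(2 pi n) + 1/(12n)  (error below 1/(360 n^3), negligible here)
  ln(433) = 6.0707377
  n ln n = 433 * 6.0707377 = 2628.6294
  (1/2) ln(2 pi * 433) = (1/2) ln(2720.6192) = 3.9543
  1/(12*433) = 0.0002
  ln(433!) ~ 2628.6294 - 433 + 3.9543 + 0.0002 = 2199.5839
Convert to base 2: log2(433!) = 2199.5839 / ln 2 = 2199.5839 / 0.69314718 = 3173.3288
ceil(3173.3288) = 3174


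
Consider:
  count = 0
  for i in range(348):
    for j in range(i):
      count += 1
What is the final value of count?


For each i, the inner loop runs i times:
  i=0: inner runs 0 times
  i=1: inner runs 1 time
  i=2: inner runs 2 times
  i=3: inner runs 3 times
  i=4: inner runs 4 times
  i=5: inner runs 5 times
  i=6: inner runs 6 times
  i=7: inner runs 7 times
  ...
Total = 0 + 1 + 2 + ... + 347 = 348*(348-1)/2 = 60378


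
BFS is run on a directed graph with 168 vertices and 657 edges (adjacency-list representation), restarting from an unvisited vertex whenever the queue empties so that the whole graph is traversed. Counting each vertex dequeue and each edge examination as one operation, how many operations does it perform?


A full BFS traversal dequeues each vertex exactly once and examines each directed edge exactly once.
V = 168 (vertex processing cost)
E = 657 (edge examination cost)
Total operations proportional to V + E = 168 + 657 = 825


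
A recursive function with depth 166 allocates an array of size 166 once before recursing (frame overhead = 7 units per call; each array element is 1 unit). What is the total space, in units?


Array allocation: 166 units (allocated once)
Stack frames: 166 deep * 7 per frame = 1162 units
Total = 166 + 1162 = 1328


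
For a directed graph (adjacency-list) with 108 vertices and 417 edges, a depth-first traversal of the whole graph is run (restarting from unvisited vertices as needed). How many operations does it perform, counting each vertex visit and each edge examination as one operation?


A full DFS traversal visits each vertex once and examines each edge once.
V = 108
E = 417
Sum = 108 + 417 = 525


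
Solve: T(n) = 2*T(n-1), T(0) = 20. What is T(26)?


Unrolling:
T(26) = 2*T(25) = 2^2*T(24) = ... = 2^26*T(0)
= 2^26 * 20
= 67108864 * 20 = 1342177280


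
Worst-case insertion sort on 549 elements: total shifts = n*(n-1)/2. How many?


Sum of shifts = 1 + 2 + 3 + ... + 548
= 549 * 548 / 2
= 300852 / 2
= 150426


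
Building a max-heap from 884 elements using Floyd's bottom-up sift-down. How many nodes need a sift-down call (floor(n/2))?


In a heap of 884 elements (0-indexed array):
  Last element index: 883
  Parent of last element: floor((883 - 1) / 2) = 441
  Internal nodes: indices 0 to 441
  Count = floor(884/2) = 442


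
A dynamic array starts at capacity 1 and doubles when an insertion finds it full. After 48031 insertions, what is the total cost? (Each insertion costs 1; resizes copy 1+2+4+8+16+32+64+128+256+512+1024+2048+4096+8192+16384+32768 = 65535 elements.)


Insertion cost: 48031 (one per element)
Resizes occur just before inserting elements 2, 3, 5, 9, ...
Elements copied at each resize: 1 + 2 + 4 + 8 + 16 + 32 + 64 + 128 + 256 + 512 + 1024 + 2048 + 4096 + 8192 + 16384 + 32768
Sum of copies = 65535 (geometric series: 2^k - 1)
Total = 48031 + 65535 = 113566


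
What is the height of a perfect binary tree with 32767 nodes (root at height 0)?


A perfect binary tree with 32767 nodes:
  32767 = 2^15 - 1
  Levels: 0, 1, ..., 14
  Height = 14


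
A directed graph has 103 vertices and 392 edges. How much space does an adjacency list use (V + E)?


Adjacency list: one list head per vertex + one entry per edge
Vertex heads: 103
Edge entries: 392
Total = 103 + 392 = 495


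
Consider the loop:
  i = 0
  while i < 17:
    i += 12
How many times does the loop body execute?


Starting at i = 0, each iteration adds 12.
Iterations until i >= 17:
  Iteration 1: i = 0 -> i = 12
  Iteration 2: i = 12 -> i = 24
Total iterations = ceil(17/12) = 2


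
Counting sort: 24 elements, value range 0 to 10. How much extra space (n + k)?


n = 24 (output array)
k = 11 (count array for 11 distinct values)
Extra space = 24 + 11 = 35


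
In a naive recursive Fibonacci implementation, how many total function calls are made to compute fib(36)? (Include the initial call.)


Let C(m) = total calls to evaluate fib(m). Then C(0)=C(1)=1, and
C(m) = 1 + C(m-1) + C(m-2) for m >= 2.
Build the table (each entry = 1 + previous two):
  C(0) = 1
  C(1) = 1
  C(2) = 1 + 1 + 1 = 3
  C(3) = 1 + 3 + 1 = 5
  C(4) = 1 + 5 + 3 = 9
  C(5) = 1 + 9 + 5 = 15
  C(6) = 1 + 15 + 9 = 25
  C(7) = 1 + 25 + 15 = 41
  C(8) = 1 + 41 + 25 = 67
  C(9) = 1 + 67 + 41 = 109
  C(10) = 1 + 109 + 67 = 177
  C(11) = 1 + 177 + 109 = 287
  C(12) = 1 + 287 + 177 = 465
  C(13) = 1 + 465 + 287 = 753
  C(14) = 1 + 753 + 465 = 1219
  C(15) = 1 + 1219 + 753 = 1973
  C(16) = 1 + 1973 + 1219 = 3193
  C(17) = 1 + 3193 + 1973 = 5167
  C(18) = 1 + 5167 + 3193 = 8361
  C(19) = 1 + 8361 + 5167 = 13529
  C(20) = 1 + 13529 + 8361 = 21891
  C(21) = 1 + 21891 + 13529 = 35421
  C(22) = 1 + 35421 + 21891 = 57313
  C(23) = 1 + 57313 + 35421 = 92735
  C(24) = 1 + 92735 + 57313 = 150049
  C(25) = 1 + 150049 + 92735 = 242785
  C(26) = 1 + 242785 + 150049 = 392835
  C(27) = 1 + 392835 + 242785 = 635621
  C(28) = 1 + 635621 + 392835 = 1028457
  C(29) = 1 + 1028457 + 635621 = 1664079
  C(30) = 1 + 1664079 + 1028457 = 2692537
  C(31) = 1 + 2692537 + 1664079 = 4356617
  C(32) = 1 + 4356617 + 2692537 = 7049155
  C(33) = 1 + 7049155 + 4356617 = 11405773
  C(34) = 1 + 11405773 + 7049155 = 18454929
  C(35) = 1 + 18454929 + 11405773 = 29860703
  C(36) = 1 + 29860703 + 18454929 = 48315633
Total calls for fib(36) = 48315633


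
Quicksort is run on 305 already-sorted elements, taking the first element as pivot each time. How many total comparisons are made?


Sum of comparisons per partition:
304 + 303 + ... + 1 + 0
= 305 * (305 - 1) / 2
= 305 * 304 / 2
= 46360


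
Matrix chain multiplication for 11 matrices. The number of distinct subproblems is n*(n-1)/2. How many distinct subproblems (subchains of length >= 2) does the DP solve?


Subproblems are indexed by (i, j) where i < j.
Number of such pairs = n*(n-1)/2
= 11 * 10 / 2
= 55


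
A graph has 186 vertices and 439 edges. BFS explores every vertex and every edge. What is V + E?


A full BFS traversal dequeues each vertex once and examines each edge once.
Vertex visits: 186
Edge visits: 439
V + E = 186 + 439 = 625


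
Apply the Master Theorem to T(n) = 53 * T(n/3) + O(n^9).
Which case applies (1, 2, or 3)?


The Master Theorem: T(n) = a*T(n/b) + O(n^c)
  a = 53, b = 3, c = 9
log_b(a) = log_3(53) ~ 3.614
Compare b^c with a: 3^9 = 19683 > 53, so c > log_b(a).
Since c > log_b(a), Case 3 applies.
T(n) = O(n^9)
Master Theorem case = 3


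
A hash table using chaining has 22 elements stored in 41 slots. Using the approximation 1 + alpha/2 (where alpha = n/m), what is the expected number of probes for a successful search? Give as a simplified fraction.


Load factor alpha = n/m = 22/41
Expected probes = 1 + alpha/2 = 1 + 22/(2*41)
= 1 + 22/82
= 82/82 + 22/82
= 104/82
Simplify: 52/41


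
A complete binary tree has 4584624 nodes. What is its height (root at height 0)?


In a complete binary tree, level k holds nodes 2^k .. 2^(k+1)-1 (1-indexed).
Height = floor(log2(n)) = floor(log2(4584624)) = 22
Check: 2^22 = 4194304 <= 4584624 < 8388608 = 2^23


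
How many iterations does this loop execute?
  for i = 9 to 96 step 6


The loop variable i takes values starting at 9 and increments by 6 each iteration.
Sequence: i = 9, 15, 21, 27, 33, 39, 45, 51, 57, ...
The upper bound 96 is inclusive, so the count is floor((last - first) / step) + 1:
floor((96 - 9) / 6) + 1 = floor(87/6) + 1 = 14 + 1 = 15


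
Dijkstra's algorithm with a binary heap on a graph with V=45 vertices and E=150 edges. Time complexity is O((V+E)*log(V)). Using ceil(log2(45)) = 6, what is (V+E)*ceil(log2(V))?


Dijkstra with a binary heap: each vertex is extracted once, each edge may relax once.
Each heap operation costs O(log V).
V + E = 45 + 150 = 195
ceil(log2(45)) = 6 (since 2^5 = 32 < 45 <= 64 = 2^6)
Total heap work = (V+E) * ceil(log2(V)) = 195 * 6 = 1170


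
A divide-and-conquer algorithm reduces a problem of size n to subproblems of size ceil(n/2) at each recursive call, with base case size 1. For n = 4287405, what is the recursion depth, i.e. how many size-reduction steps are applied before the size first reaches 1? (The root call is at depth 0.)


Each step divides the size by 2 (rounding up); after k steps the size is ceil(n/2^k), which equals 1 exactly when 2^k >= n.
So the depth is the smallest k with 2^k >= 4287405, i.e. ceil(log_2(4287405)).
2^22 = 4194304 < 4287405 <= 8388608 = 2^23
Recursion depth = 23


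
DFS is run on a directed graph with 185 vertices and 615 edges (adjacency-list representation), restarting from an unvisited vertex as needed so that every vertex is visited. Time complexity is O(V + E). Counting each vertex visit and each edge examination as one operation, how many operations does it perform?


A full DFS traversal processes each vertex exactly once (push/pop on stack).
Each directed edge is examined once.
V = 185, E = 615
V + E = 800


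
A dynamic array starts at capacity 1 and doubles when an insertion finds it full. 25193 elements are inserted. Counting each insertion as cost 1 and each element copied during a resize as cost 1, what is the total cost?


n = 25193
Insertion costs: 25193
Resizes copy 1, 2, 4, ... up to the largest power of 2 that is <= n-1 = 25192, i.e. 16384.
Copy costs = 1 + 2 + 4 + 8 + 16 + 32 + 64 + 128 + 256 + 512 + 1024 + 2048 + 4096 + 8192 + 16384 = 32767
Total = 25193 + 32767 = 57960


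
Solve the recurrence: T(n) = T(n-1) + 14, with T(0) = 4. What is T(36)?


Unrolling the recurrence:
T(36) = T(35) + 14
       = T(34) + 14 + 14
       = T(33) + 14*3
       ...
       = T(0) + 14*36
       = 4 + 504 = 508


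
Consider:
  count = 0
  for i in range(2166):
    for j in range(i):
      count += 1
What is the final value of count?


For each i, the inner loop runs i times:
  i=0: inner runs 0 times
  i=1: inner runs 1 time
  i=2: inner runs 2 times
  i=3: inner runs 3 times
  i=4: inner runs 4 times
  i=5: inner runs 5 times
  i=6: inner runs 6 times
  i=7: inner runs 7 times
  ...
Total = 0 + 1 + 2 + ... + 2165 = 2166*(2166-1)/2 = 2344695


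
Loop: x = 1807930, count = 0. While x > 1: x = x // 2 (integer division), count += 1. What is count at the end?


The variable x halves each step:
x = 1807930 -> 903965 -> 451982 -> 225991 -> 112995 -> 56497 -> 28248 -> 14124 -> 7062 -> 3531 -> 1765 -> 882 -> 441 -> 220 -> 110 -> 55 -> 27 -> 13 -> 6 -> 3 -> 1
Number of halvings = floor(log2(1807930)) = 20


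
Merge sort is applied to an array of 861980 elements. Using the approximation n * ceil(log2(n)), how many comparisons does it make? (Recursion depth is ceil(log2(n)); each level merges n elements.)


Merge sort divides the array into halves recursively.
Number of levels = ceil(log2(861980)) = 20
At each level, approximately n = 861980 comparisons are needed for merging.
Total comparisons ~ n * ceil(log2(n)) = 861980 * 20 = 17239600


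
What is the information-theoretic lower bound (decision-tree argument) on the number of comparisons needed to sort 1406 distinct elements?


A binary decision tree of height h has at most 2^h leaves and needs at least n! of them, so h >= ceil(log2(n!)).
1406! is far too large to multiply out, so use Stirling's series:
  ln(n!) ~ n ln n - n + (1/2) ln(2 pi n) + 1/(12n)  (error below 1/(360 n^3), negligible here)
  ln(1406) = 7.2485041
  n ln n = 1406 * 7.2485041 = 10191.3968
  (1/2) ln(2 pi * 1406) = (1/2) ln(8834.1585) = 4.5432
  1/(12*1406) = 0.0001
  ln(1406!) ~ 10191.3968 - 1406 + 4.5432 + 0.0001 = 8789.9401
Convert to base 2: log2(1406!) = 8789.9401 / ln 2 = 8789.9401 / 0.69314718 = 12681.2030
ceil(12681.2030) = 12682


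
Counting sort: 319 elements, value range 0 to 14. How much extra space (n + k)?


n = 319 (output array)
k = 15 (count array for 15 distinct values)
Extra space = 319 + 15 = 334


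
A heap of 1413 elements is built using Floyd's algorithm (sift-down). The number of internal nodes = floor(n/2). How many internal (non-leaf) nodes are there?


Leaf nodes occupy roughly half the array.
Sift-down is called for each internal node, starting from the last one.
Internal nodes = floor(n/2) = floor(1413/2) = 706


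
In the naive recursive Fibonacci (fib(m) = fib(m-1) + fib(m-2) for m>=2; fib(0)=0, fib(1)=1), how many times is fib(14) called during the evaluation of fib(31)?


Let N(m) = number of times fib(m) is called while evaluating fib(31).
N(31) = 1 (the initial call).
N(30) = 1 (only fib(31) calls it).
For 1 <= m <= 29: fib(m) is called by fib(m+1) and fib(m+2), so
  N(m) = N(m+1) + N(m+2).
fib(0) is called only by fib(2), so N(0) = N(2).
Walk down from m=31:
  N(31)=1, N(30)=1, N(29)=2, N(28)=3, N(27)=5, N(26)=8, N(25)=13, N(24)=21, N(23)=34, N(22)=55, N(21)=89, N(20)=144, N(19)=233, N(18)=377, N(17)=610, N(16)=987, N(15)=1597, N(14)=2584
N(14) = 2584


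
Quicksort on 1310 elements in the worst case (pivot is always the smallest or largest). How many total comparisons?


In the worst case, each partition step picks the worst pivot:
  Partition 1: 1309 comparisons (n-1 elements to compare)
  Partition 2: 1308 comparisons
  Partition 3: 1307 comparisons
  Partition 4: 1306 comparisons
  Partition 5: 1305 comparisons
  ...
  Last partition: 0 comparisons
Total = (n-1) + (n-2) + ... + 1 + 0 = n*(n-1)/2
= 1310*1309/2 = 857395


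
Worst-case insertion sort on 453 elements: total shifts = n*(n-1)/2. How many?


Sum of shifts = 1 + 2 + 3 + ... + 452
= 453 * 452 / 2
= 204756 / 2
= 102378


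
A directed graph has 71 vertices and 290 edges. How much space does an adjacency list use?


Adjacency list: one list head per vertex + one entry per edge
Vertex heads: 71
Edge entries: 290
Total = 71 + 290 = 361


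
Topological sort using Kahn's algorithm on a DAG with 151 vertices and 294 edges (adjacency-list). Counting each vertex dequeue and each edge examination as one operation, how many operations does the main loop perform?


Kahn's algorithm:
  1. Compute in-degrees: O(V + E)
  2. Process queue: each vertex dequeued once (O(V))
     each edge examined once (O(E))
Total = V + E = 151 + 294 = 445


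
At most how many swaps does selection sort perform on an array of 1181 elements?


Each of the 1180 passes places one element in its final position.
Pass 1: swap minimum into position 0
Pass 2: swap minimum of remaining into position 1
...
Pass 1180: last two elements, one swap
Maximum swaps = 1181 - 1 = 1180


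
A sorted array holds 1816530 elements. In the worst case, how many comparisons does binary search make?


Halving sequence: 1816530 -> 908265 -> 454132 -> 227066 -> 113533 -> 56766 -> 28383 -> 14191 -> 7095 -> 3547 -> 1773 -> 886 -> 443 -> 221 -> 110 -> 55 -> 27 -> 13 -> 6 -> 3 -> 1
Number of halvings = 20
Max comparisons = 20 + 1 = 21


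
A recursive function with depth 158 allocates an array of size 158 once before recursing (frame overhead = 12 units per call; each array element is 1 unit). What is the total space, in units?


Array allocation: 158 units (allocated once)
Stack frames: 158 deep * 12 per frame = 1896 units
Total = 158 + 1896 = 2054


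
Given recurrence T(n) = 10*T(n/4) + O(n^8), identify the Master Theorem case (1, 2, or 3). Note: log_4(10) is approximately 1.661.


Master Theorem parameters: a=10, b=4, c=8
log_b(a) = 1.661
Compare b^c with a: 4^8 = 65536 > 10, so c > log_b(a).
Comparing c=8 vs log_b(a)=1.661:
8 > 1.661 => Case 3
Result: T(n) = O(n^8)
Master Theorem case = 3


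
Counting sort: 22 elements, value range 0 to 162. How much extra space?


n = 22 (output array)
k = 163 (count array for 163 distinct values)
Extra space = 22 + 163 = 185


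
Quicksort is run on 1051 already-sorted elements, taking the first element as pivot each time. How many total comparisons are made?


Sum of comparisons per partition:
1050 + 1049 + ... + 1 + 0
= 1051 * (1051 - 1) / 2
= 1051 * 1050 / 2
= 551775


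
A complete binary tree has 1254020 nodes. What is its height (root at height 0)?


In a complete binary tree, level k holds nodes 2^k .. 2^(k+1)-1 (1-indexed).
Height = floor(log2(n)) = floor(log2(1254020)) = 20
Check: 2^20 = 1048576 <= 1254020 < 2097152 = 2^21


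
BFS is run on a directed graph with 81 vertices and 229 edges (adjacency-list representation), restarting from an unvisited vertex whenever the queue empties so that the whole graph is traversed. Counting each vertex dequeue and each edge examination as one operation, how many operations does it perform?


A full BFS traversal dequeues each vertex exactly once and examines each directed edge exactly once.
V = 81 (vertex processing cost)
E = 229 (edge examination cost)
Total operations proportional to V + E = 81 + 229 = 310


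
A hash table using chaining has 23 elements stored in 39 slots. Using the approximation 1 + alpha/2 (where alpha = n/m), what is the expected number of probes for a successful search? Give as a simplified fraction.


Load factor alpha = n/m = 23/39
Expected probes = 1 + alpha/2 = 1 + 23/(2*39)
= 1 + 23/78
= 78/78 + 23/78
= 101/78


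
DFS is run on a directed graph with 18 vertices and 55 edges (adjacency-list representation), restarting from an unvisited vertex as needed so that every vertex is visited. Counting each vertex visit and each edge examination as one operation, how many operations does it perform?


A full DFS traversal processes each vertex exactly once (push/pop on stack).
Each directed edge is examined once.
V = 18, E = 55
V + E = 73


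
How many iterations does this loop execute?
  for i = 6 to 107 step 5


The loop variable i takes values starting at 6 and increments by 5 each iteration.
Sequence: i = 6, 11, 16, 21, 26, 31, 36, 41, 46, ...
The upper bound 107 is inclusive, so the count is floor((last - first) / step) + 1:
floor((107 - 6) / 5) + 1 = floor(101/5) + 1 = 20 + 1 = 21


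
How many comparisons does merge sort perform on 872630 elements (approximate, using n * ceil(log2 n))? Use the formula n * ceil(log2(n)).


Recursion depth: ceil(log2(872630)) = 20
Each recursion level merges n = 872630 elements
Total = 872630 * 20 = 17452600


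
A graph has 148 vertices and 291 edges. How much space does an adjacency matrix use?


Adjacency matrix: V x V grid of entries
Space = V^2 = 148^2 = 148 * 148 = 21904


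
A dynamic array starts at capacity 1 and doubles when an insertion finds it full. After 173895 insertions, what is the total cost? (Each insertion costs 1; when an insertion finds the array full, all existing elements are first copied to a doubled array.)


Insertion cost: 173895 (one per element)
Resizes occur just before inserting elements 2, 3, 5, 9, ...
Elements copied at each resize: 1 + 2 + 4 + 8 + 16 + 32 + 64 + 128 + 256 + 512 + 1024 + 2048 + 4096 + 8192 + 16384 + 32768 + 65536 + 131072
Sum of copies = 262143 (geometric series: 2^k - 1)
Total = 173895 + 262143 = 436038


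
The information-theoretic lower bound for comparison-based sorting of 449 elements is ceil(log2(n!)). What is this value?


A binary decision tree of height h has at most 2^h leaves and needs at least n! of them, so h >= ceil(log2(n!)).
449! is far too large to multiply out, so use Stirling's series:
  ln(n!) ~ n ln n - n + (1/2) ln(2 pi n) + 1/(12n)  (error below 1/(360 n^3), negligible here)
  ln(449) = 6.1070229
  n ln n = 449 * 6.1070229 = 2742.0533
  (1/2) ln(2 pi * 449) = (1/2) ln(2821.1502) = 3.9724
  1/(12*449) = 0.0002
  ln(449!) ~ 2742.0533 - 449 + 3.9724 + 0.0002 = 2297.0259
Convert to base 2: log2(449!) = 2297.0259 / ln 2 = 2297.0259 / 0.69314718 = 3313.9079
ceil(3313.9079) = 3314


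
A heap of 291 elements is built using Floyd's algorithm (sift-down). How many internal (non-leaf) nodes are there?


Leaf nodes occupy roughly half the array.
Sift-down is called for each internal node, starting from the last one.
Internal nodes = floor(n/2) = floor(291/2) = 145


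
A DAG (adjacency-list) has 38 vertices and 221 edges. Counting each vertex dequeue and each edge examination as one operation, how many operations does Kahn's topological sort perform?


V = 38 (vertex processing)
E = 221 (edge processing)
V + E = 38 + 221 = 259


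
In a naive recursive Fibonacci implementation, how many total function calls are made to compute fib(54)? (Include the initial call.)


Let C(m) = total calls to evaluate fib(m). Then C(0)=C(1)=1, and
C(m) = 1 + C(m-1) + C(m-2) for m >= 2.
Build the table (each entry = 1 + previous two):
  C(0) = 1
  C(1) = 1
  C(2) = 1 + 1 + 1 = 3
  C(3) = 1 + 3 + 1 = 5
  C(4) = 1 + 5 + 3 = 9
  C(5) = 1 + 9 + 5 = 15
  C(6) = 1 + 15 + 9 = 25
  C(7) = 1 + 25 + 15 = 41
  C(8) = 1 + 41 + 25 = 67
  C(9) = 1 + 67 + 41 = 109
  C(10) = 1 + 109 + 67 = 177
  C(11) = 1 + 177 + 109 = 287
  C(12) = 1 + 287 + 177 = 465
  C(13) = 1 + 465 + 287 = 753
  C(14) = 1 + 753 + 465 = 1219
  C(15) = 1 + 1219 + 753 = 1973
  C(16) = 1 + 1973 + 1219 = 3193
  C(17) = 1 + 3193 + 1973 = 5167
  C(18) = 1 + 5167 + 3193 = 8361
  C(19) = 1 + 8361 + 5167 = 13529
  C(20) = 1 + 13529 + 8361 = 21891
  C(21) = 1 + 21891 + 13529 = 35421
  C(22) = 1 + 35421 + 21891 = 57313
  C(23) = 1 + 57313 + 35421 = 92735
  C(24) = 1 + 92735 + 57313 = 150049
  C(25) = 1 + 150049 + 92735 = 242785
  C(26) = 1 + 242785 + 150049 = 392835
  C(27) = 1 + 392835 + 242785 = 635621
  C(28) = 1 + 635621 + 392835 = 1028457
  C(29) = 1 + 1028457 + 635621 = 1664079
  C(30) = 1 + 1664079 + 1028457 = 2692537
  C(31) = 1 + 2692537 + 1664079 = 4356617
  C(32) = 1 + 4356617 + 2692537 = 7049155
  C(33) = 1 + 7049155 + 4356617 = 11405773
  C(34) = 1 + 11405773 + 7049155 = 18454929
  C(35) = 1 + 18454929 + 11405773 = 29860703
  C(36) = 1 + 29860703 + 18454929 = 48315633
  C(37) = 1 + 48315633 + 29860703 = 78176337
  C(38) = 1 + 78176337 + 48315633 = 126491971
  C(39) = 1 + 126491971 + 78176337 = 204668309
  C(40) = 1 + 204668309 + 126491971 = 331160281
  C(41) = 1 + 331160281 + 204668309 = 535828591
  C(42) = 1 + 535828591 + 331160281 = 866988873
  C(43) = 1 + 866988873 + 535828591 = 1402817465
  C(44) = 1 + 1402817465 + 866988873 = 2269806339
  C(45) = 1 + 2269806339 + 1402817465 = 3672623805
  C(46) = 1 + 3672623805 + 2269806339 = 5942430145
  C(47) = 1 + 5942430145 + 3672623805 = 9615053951
  C(48) = 1 + 9615053951 + 5942430145 = 15557484097
  C(49) = 1 + 15557484097 + 9615053951 = 25172538049
  C(50) = 1 + 25172538049 + 15557484097 = 40730022147
  C(51) = 1 + 40730022147 + 25172538049 = 65902560197
  C(52) = 1 + 65902560197 + 40730022147 = 106632582345
  C(53) = 1 + 106632582345 + 65902560197 = 172535142543
  C(54) = 1 + 172535142543 + 106632582345 = 279167724889
Total calls for fib(54) = 279167724889


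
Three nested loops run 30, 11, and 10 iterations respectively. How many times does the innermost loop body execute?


Loop 1 (outermost): 30 iterations
Loop 2 (middle): 11 iterations per outer
Loop 3 (innermost): 10 iterations per middle
Total = 30 * 11 * 10 = 3300


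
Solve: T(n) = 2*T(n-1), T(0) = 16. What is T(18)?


Unrolling:
T(18) = 2*T(17) = 2^2*T(16) = ... = 2^18*T(0)
= 2^18 * 16
= 262144 * 16 = 4194304


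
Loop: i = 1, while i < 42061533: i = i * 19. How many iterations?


i multiplies by 19 each step:
i = 1 -> 19 -> 361 -> 6859 -> 130321 -> 2476099 -> 47045881 (stop)
Iterations = ceil(log_19(42061533)) = 6


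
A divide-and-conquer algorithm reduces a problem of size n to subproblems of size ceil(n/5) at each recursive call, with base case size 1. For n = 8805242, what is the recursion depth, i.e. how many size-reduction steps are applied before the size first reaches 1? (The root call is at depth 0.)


Each step divides the size by 5 (rounding up); after k steps the size is ceil(n/5^k), which equals 1 exactly when 5^k >= n.
So the depth is the smallest k with 5^k >= 8805242, i.e. ceil(log_5(8805242)).
5^9 = 1953125 < 8805242 <= 9765625 = 5^10
Recursion depth = 10


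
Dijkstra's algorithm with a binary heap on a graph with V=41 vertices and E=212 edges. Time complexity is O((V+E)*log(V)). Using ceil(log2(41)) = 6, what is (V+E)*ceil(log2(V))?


Dijkstra with a binary heap: each vertex is extracted once, each edge may relax once.
Each heap operation costs O(log V).
V + E = 41 + 212 = 253
ceil(log2(41)) = 6 (since 2^5 = 32 < 41 <= 64 = 2^6)
Total heap work = (V+E) * ceil(log2(V)) = 253 * 6 = 1518
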